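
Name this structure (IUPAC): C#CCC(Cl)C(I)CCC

Counting along the main chain through the multiple bond gives 8 carbons: the parent is octane.
A C≡C triple bond in the chain gives the infix -yne-.
The numbering direction is chosen so that numbering from this end puts the triple bond at C-1 rather than C-7.
This places the triple bond between C-1 and C-2; a chloro group at C-4; an iodo group at C-5.
Prefixes are listed alphabetically: chloro, iodo.
Putting it together: 4-chloro-5-iodooct-1-yne.

4-chloro-5-iodooct-1-yne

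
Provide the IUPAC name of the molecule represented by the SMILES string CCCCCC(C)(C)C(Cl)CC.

3-chloro-4,4-dimethylnonane

The longest continuous carbon chain has 9 atoms, so the parent hydride is nonane.
Choose the numbering such that the substituent locant set {3,4,4} is lower than {6,6,7} at the first point of difference.
With this numbering: a chloro group at C-3; two methyl groups at C-4.
Substituent prefixes are cited in alphabetical order (multiplying prefixes like di-/tri- are ignored for ordering).
Assembling the pieces gives 3-chloro-4,4-dimethylnonane.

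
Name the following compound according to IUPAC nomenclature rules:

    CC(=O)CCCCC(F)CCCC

The longest carbon chain that includes the carbonyl has 11 carbons, so the parent hydride is undecane.
The principal characteristic group is a ketone (C=O on an internal carbon), named with the suffix -one.
Number the chain so that numbering from this end puts the carbonyl group at C-2 rather than C-10.
With this numbering: the carbonyl at C-2; a fluoro group at C-7.
The name is 7-fluoroundecan-2-one.

7-fluoroundecan-2-one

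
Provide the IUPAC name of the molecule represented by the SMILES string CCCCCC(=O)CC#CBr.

1-bromonon-1-yn-4-one

The longest carbon chain that includes the carbonyl and the multiple bond has 9 carbons, so the parent hydride is nonane.
The highest-priority functional group is a ketone (C=O on an internal carbon), so the name ends in -one.
A C≡C triple bond in the chain gives the infix -yne-.
Choose the numbering such that numbering from this end puts the carbonyl group at C-4 rather than C-6.
That gives the carbonyl at C-4; the triple bond between C-1 and C-2; a bromo group at C-1.
The name is 1-bromonon-1-yn-4-one.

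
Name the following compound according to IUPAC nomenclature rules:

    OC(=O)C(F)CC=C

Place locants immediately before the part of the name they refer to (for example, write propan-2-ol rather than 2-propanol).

Counting along the main chain through the –COOH group and the multiple bond gives 5 carbons: the parent is pentane.
The highest-priority functional group is a carboxylic acid (terminal –COOH), so the name ends in -oic acid.
A C=C double bond in the chain gives the infix -ene-.
Choose the numbering such that the carboxylic acid carbon is C-1 by definition.
That gives the double bond between C-4 and C-5; a fluoro group at C-2.
Putting it together: 2-fluoropent-4-enoic acid.

2-fluoropent-4-enoic acid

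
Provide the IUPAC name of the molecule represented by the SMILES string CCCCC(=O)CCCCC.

Counting along the main chain through the carbonyl gives 10 carbons: the parent is decane.
The principal characteristic group is a ketone (C=O on an internal carbon), named with the suffix -one.
Choose the numbering such that numbering from this end puts the carbonyl group at C-5 rather than C-6.
With this numbering: the carbonyl at C-5.
Putting it together: decan-5-one.

decan-5-one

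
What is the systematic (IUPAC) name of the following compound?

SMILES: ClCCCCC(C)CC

The longest carbon chain is 7 atoms: the parent is heptane.
Choose the numbering such that the substituent locant set {1,5} is lower than {3,7} at the first point of difference.
With this numbering: a chloro group at C-1; a methyl group at C-5.
Prefixes are listed alphabetically: chloro, methyl.
The name is 1-chloro-5-methylheptane.

1-chloro-5-methylheptane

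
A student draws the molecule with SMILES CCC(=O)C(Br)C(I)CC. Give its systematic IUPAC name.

4-bromo-5-iodoheptan-3-one

Counting along the main chain through the carbonyl gives 7 carbons: the parent is heptane.
The principal characteristic group is a ketone (C=O on an internal carbon), named with the suffix -one.
Choose the numbering such that numbering from this end puts the carbonyl group at C-3 rather than C-5.
This places the carbonyl at C-3; a bromo group at C-4; an iodo group at C-5.
Substituent prefixes are cited in alphabetical order (multiplying prefixes like di-/tri- are ignored for ordering).
Putting it together: 4-bromo-5-iodoheptan-3-one.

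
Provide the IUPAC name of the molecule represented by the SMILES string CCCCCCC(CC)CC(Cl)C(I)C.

The longest continuous carbon chain has 11 atoms, so the parent hydride is undecane.
Number the chain so that the substituent locant set {2,3,5} is lower than {7,9,10} at the first point of difference.
This places a chloro group at C-3; an ethyl group at C-5; an iodo group at C-2.
Prefixes are listed alphabetically: chloro, ethyl, iodo.
Assembling the pieces gives 3-chloro-5-ethyl-2-iodoundecane.

3-chloro-5-ethyl-2-iodoundecane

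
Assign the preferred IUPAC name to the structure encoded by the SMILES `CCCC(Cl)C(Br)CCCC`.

5-bromo-4-chlorononane

The longest carbon chain is 9 atoms: the parent is nonane.
Number the chain so that the substituent locant set {4,5} is lower than {5,6} at the first point of difference.
That gives a bromo group at C-5; a chloro group at C-4.
Prefixes are listed alphabetically: bromo, chloro.
Assembling the pieces gives 5-bromo-4-chlorononane.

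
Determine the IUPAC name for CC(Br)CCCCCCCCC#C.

11-bromododec-1-yne

Counting along the main chain through the multiple bond gives 12 carbons: the parent is dodecane.
A C≡C triple bond in the chain gives the infix -yne-.
Number the chain so that numbering from this end puts the triple bond at C-1 rather than C-11.
With this numbering: the triple bond between C-1 and C-2; a bromo group at C-11.
Assembling the pieces gives 11-bromododec-1-yne.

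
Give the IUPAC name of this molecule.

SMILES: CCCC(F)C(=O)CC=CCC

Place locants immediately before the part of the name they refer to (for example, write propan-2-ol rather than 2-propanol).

Counting along the main chain through the carbonyl and the multiple bond gives 10 carbons: the parent is decane.
A ketone (C=O on an internal carbon) is the principal characteristic group, giving the suffix -one.
The chain contains a C=C double bond, so the unsaturation ending is -ene.
Number the chain so that numbering from this end puts the carbonyl group at C-5 rather than C-6.
This places the carbonyl at C-5; the double bond between C-7 and C-8; a fluoro group at C-4.
Assembling the pieces gives 4-fluorodec-7-en-5-one.

4-fluorodec-7-en-5-one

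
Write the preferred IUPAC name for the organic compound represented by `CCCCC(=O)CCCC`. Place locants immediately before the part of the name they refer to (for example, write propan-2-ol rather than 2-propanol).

Counting along the main chain through the carbonyl gives 9 carbons: the parent is nonane.
A ketone (C=O on an internal carbon) is the principal characteristic group, giving the suffix -one.
Both numbering directions give the same locant set; either may be used.
This places the carbonyl at C-5.
Putting it together: nonan-5-one.

nonan-5-one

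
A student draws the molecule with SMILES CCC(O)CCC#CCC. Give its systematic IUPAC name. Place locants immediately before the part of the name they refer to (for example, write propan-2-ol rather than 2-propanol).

The longest chain bearing the –OH group and the multiple bond is 9 carbons long (nonane).
An alcohol (–OH) is the principal characteristic group, giving the suffix -ol.
The chain contains a C≡C triple bond, so the unsaturation ending is -yne.
Number the chain so that numbering from this end puts the hydroxyl group at C-3 rather than C-7.
This places the hydroxyl at C-3; the triple bond between C-6 and C-7.
Putting it together: non-6-yn-3-ol.

non-6-yn-3-ol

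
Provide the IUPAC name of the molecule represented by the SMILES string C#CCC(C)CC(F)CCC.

The longest carbon chain that includes the multiple bond has 9 carbons, so the parent hydride is nonane.
The chain contains a C≡C triple bond, so the unsaturation ending is -yne.
Choose the numbering such that numbering from this end puts the triple bond at C-1 rather than C-8.
With this numbering: the triple bond between C-1 and C-2; a fluoro group at C-6; a methyl group at C-4.
Substituent prefixes are cited in alphabetical order (multiplying prefixes like di-/tri- are ignored for ordering).
Assembling the pieces gives 6-fluoro-4-methylnon-1-yne.

6-fluoro-4-methylnon-1-yne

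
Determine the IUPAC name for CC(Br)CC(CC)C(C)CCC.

The longest carbon chain is 8 atoms: the parent is octane.
Choose the numbering such that the substituent locant set {2,4,5} is lower than {4,5,7} at the first point of difference.
That gives a bromo group at C-2; an ethyl group at C-4; a methyl group at C-5.
The substituents are ordered alphabetically, ignoring any di-/tri- multipliers.
Assembling the pieces gives 2-bromo-4-ethyl-5-methyloctane.

2-bromo-4-ethyl-5-methyloctane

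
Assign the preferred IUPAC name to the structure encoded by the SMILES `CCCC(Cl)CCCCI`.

The longest carbon chain is 8 atoms: the parent is octane.
Number the chain so that the substituent locant set {1,5} is lower than {4,8} at the first point of difference.
This places a chloro group at C-5; an iodo group at C-1.
The substituents are ordered alphabetically, ignoring any di-/tri- multipliers.
Assembling the pieces gives 5-chloro-1-iodooctane.

5-chloro-1-iodooctane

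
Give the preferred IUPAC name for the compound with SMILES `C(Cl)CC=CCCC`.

The longest chain bearing the multiple bond is 7 carbons long (heptane).
A C=C double bond in the chain gives the infix -ene-.
Choose the numbering such that numbering from this end puts the double bond at C-3 rather than C-4.
With this numbering: the double bond between C-3 and C-4; a chloro group at C-1.
Putting it together: 1-chlorohept-3-ene.

1-chlorohept-3-ene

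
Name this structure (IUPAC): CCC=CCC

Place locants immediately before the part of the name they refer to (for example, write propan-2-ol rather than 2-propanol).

hex-3-ene

Counting along the main chain through the multiple bond gives 6 carbons: the parent is hexane.
A C=C double bond in the chain gives the infix -ene-.
Numbering from either end gives identical locants here.
That gives the double bond between C-3 and C-4.
Putting it together: hex-3-ene.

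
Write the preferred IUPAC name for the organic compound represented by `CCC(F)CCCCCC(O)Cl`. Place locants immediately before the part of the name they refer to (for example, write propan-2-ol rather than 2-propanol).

1-chloro-7-fluorononan-1-ol

The longest chain bearing the –OH group is 9 carbons long (nonane).
The principal characteristic group is an alcohol (–OH), named with the suffix -ol.
Number the chain so that numbering from this end puts the hydroxyl group at C-1 rather than C-9.
That gives the hydroxyl at C-1; a chloro group at C-1; a fluoro group at C-7.
The substituents are ordered alphabetically, ignoring any di-/tri- multipliers.
Assembling the pieces gives 1-chloro-7-fluorononan-1-ol.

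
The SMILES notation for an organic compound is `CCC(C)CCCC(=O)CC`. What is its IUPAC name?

The longest carbon chain that includes the carbonyl has 9 carbons, so the parent hydride is nonane.
The highest-priority functional group is a ketone (C=O on an internal carbon), so the name ends in -one.
Choose the numbering such that numbering from this end puts the carbonyl group at C-3 rather than C-7.
With this numbering: the carbonyl at C-3; a methyl group at C-7.
The name is 7-methylnonan-3-one.

7-methylnonan-3-one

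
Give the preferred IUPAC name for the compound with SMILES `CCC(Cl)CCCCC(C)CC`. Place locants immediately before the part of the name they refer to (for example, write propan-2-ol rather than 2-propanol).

3-chloro-8-methyldecane

The longest carbon chain is 10 atoms: the parent is decane.
Number the chain so that the locant sets are identical either way, so the alphabetically earlier chloro substituent takes the lower locant (3 rather than 8).
With this numbering: a chloro group at C-3; a methyl group at C-8.
The substituents are ordered alphabetically, ignoring any di-/tri- multipliers.
Putting it together: 3-chloro-8-methyldecane.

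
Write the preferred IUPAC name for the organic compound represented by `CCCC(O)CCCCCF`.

9-fluorononan-4-ol

Counting along the main chain through the –OH group gives 9 carbons: the parent is nonane.
An alcohol (–OH) is the principal characteristic group, giving the suffix -ol.
Number the chain so that numbering from this end puts the hydroxyl group at C-4 rather than C-6.
That gives the hydroxyl at C-4; a fluoro group at C-9.
Putting it together: 9-fluorononan-4-ol.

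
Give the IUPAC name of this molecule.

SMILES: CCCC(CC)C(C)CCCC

The longest continuous carbon chain has 9 atoms, so the parent hydride is nonane.
Choose the numbering such that the substituent locant set {4,5} is lower than {5,6} at the first point of difference.
With this numbering: an ethyl group at C-4; a methyl group at C-5.
Prefixes are listed alphabetically: ethyl, methyl.
Assembling the pieces gives 4-ethyl-5-methylnonane.

4-ethyl-5-methylnonane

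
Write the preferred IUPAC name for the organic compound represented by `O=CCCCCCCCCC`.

Counting along the main chain through the –CHO group gives 10 carbons: the parent is decane.
An aldehyde (terminal –CHO) is the principal characteristic group, giving the suffix -al.
Choose the numbering such that the aldehyde carbon is C-1 by definition.
Putting it together: decanal.

decanal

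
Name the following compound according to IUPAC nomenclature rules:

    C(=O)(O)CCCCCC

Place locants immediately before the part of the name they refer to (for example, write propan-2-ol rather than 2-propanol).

heptanoic acid

The longest chain bearing the –COOH group is 7 carbons long (heptane).
A carboxylic acid (terminal –COOH) is the principal characteristic group, giving the suffix -oic acid.
The numbering direction is chosen so that the carboxylic acid carbon is C-1 by definition.
The name is heptanoic acid.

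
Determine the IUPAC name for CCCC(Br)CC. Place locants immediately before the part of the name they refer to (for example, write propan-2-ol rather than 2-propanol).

3-bromohexane

The longest carbon chain is 6 atoms: the parent is hexane.
Choose the numbering such that the substituent locant set {3} is lower than {4} at the first point of difference.
That gives a bromo group at C-3.
Putting it together: 3-bromohexane.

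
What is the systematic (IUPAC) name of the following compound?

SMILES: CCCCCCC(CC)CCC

The parent chain contains 10 carbons (decane).
Number the chain so that the substituent locant set {4} is lower than {7} at the first point of difference.
With this numbering: an ethyl group at C-4.
Putting it together: 4-ethyldecane.

4-ethyldecane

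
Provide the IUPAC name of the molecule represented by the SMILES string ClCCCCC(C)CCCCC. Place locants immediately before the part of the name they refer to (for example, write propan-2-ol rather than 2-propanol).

1-chloro-5-methyldecane

The parent chain contains 10 carbons (decane).
Choose the numbering such that the substituent locant set {1,5} is lower than {6,10} at the first point of difference.
This places a chloro group at C-1; a methyl group at C-5.
Prefixes are listed alphabetically: chloro, methyl.
Putting it together: 1-chloro-5-methyldecane.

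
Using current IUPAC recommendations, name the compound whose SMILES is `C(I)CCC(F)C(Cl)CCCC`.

5-chloro-4-fluoro-1-iodononane

The longest continuous carbon chain has 9 atoms, so the parent hydride is nonane.
Number the chain so that the substituent locant set {1,4,5} is lower than {5,6,9} at the first point of difference.
With this numbering: a chloro group at C-5; a fluoro group at C-4; an iodo group at C-1.
Substituent prefixes are cited in alphabetical order (multiplying prefixes like di-/tri- are ignored for ordering).
The name is 5-chloro-4-fluoro-1-iodononane.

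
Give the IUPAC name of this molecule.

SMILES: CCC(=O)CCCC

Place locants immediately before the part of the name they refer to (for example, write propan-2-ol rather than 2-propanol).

The longest carbon chain that includes the carbonyl has 7 carbons, so the parent hydride is heptane.
The principal characteristic group is a ketone (C=O on an internal carbon), named with the suffix -one.
Number the chain so that numbering from this end puts the carbonyl group at C-3 rather than C-5.
With this numbering: the carbonyl at C-3.
The name is heptan-3-one.

heptan-3-one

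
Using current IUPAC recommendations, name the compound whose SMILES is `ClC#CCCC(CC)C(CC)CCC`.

The longest chain bearing the multiple bond is 9 carbons long (nonane).
The chain contains a C≡C triple bond, so the unsaturation ending is -yne.
The numbering direction is chosen so that numbering from this end puts the triple bond at C-1 rather than C-8.
That gives the triple bond between C-1 and C-2; a chloro group at C-1; ethyl groups at C-5 and C-6.
Prefixes are listed alphabetically: chloro, ethyl.
The name is 1-chloro-5,6-diethylnon-1-yne.

1-chloro-5,6-diethylnon-1-yne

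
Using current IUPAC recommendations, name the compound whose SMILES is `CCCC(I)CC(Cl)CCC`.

4-chloro-6-iodononane

The longest continuous carbon chain has 9 atoms, so the parent hydride is nonane.
Number the chain so that the locant sets are identical either way, so the alphabetically earlier chloro substituent takes the lower locant (4 rather than 6).
With this numbering: a chloro group at C-4; an iodo group at C-6.
The substituents are ordered alphabetically, ignoring any di-/tri- multipliers.
The name is 4-chloro-6-iodononane.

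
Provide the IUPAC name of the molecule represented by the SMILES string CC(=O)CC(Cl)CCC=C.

4-chlorooct-7-en-2-one

The longest carbon chain that includes the carbonyl and the multiple bond has 8 carbons, so the parent hydride is octane.
The highest-priority functional group is a ketone (C=O on an internal carbon), so the name ends in -one.
There is one C=C double bond, indicated by the ending -ene.
Number the chain so that numbering from this end puts the carbonyl group at C-2 rather than C-7.
That gives the carbonyl at C-2; the double bond between C-7 and C-8; a chloro group at C-4.
Putting it together: 4-chlorooct-7-en-2-one.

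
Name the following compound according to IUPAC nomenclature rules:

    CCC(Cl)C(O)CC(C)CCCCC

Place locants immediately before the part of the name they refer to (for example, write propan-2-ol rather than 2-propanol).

3-chloro-6-methylundecan-4-ol

The longest carbon chain that includes the –OH group has 11 carbons, so the parent hydride is undecane.
The highest-priority functional group is an alcohol (–OH), so the name ends in -ol.
The numbering direction is chosen so that numbering from this end puts the hydroxyl group at C-4 rather than C-8.
That gives the hydroxyl at C-4; a chloro group at C-3; a methyl group at C-6.
The substituents are ordered alphabetically, ignoring any di-/tri- multipliers.
The name is 3-chloro-6-methylundecan-4-ol.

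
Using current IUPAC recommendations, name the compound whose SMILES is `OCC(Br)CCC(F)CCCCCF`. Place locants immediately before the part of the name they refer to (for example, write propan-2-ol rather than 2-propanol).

2-bromo-5,10-difluorodecan-1-ol

The longest carbon chain that includes the –OH group has 10 carbons, so the parent hydride is decane.
The principal characteristic group is an alcohol (–OH), named with the suffix -ol.
The numbering direction is chosen so that numbering from this end puts the hydroxyl group at C-1 rather than C-10.
That gives the hydroxyl at C-1; a bromo group at C-2; fluoro groups at C-5 and C-10.
The substituents are ordered alphabetically, ignoring any di-/tri- multipliers.
Putting it together: 2-bromo-5,10-difluorodecan-1-ol.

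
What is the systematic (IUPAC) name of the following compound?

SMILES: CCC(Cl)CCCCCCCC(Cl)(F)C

The longest carbon chain is 12 atoms: the parent is dodecane.
The numbering direction is chosen so that the substituent locant set {2,2,10} is lower than {3,11,11} at the first point of difference.
With this numbering: chloro groups at C-2 and C-10; a fluoro group at C-2.
Prefixes are listed alphabetically: chloro, fluoro.
Assembling the pieces gives 2,10-dichloro-2-fluorododecane.

2,10-dichloro-2-fluorododecane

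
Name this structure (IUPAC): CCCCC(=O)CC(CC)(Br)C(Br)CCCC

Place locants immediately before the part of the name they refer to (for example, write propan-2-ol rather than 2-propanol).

7,8-dibromo-7-ethyldodecan-5-one

The longest carbon chain that includes the carbonyl has 12 carbons, so the parent hydride is dodecane.
The highest-priority functional group is a ketone (C=O on an internal carbon), so the name ends in -one.
Choose the numbering such that numbering from this end puts the carbonyl group at C-5 rather than C-8.
With this numbering: the carbonyl at C-5; bromo groups at C-7 and C-8; an ethyl group at C-7.
Prefixes are listed alphabetically: bromo, ethyl.
The name is 7,8-dibromo-7-ethyldodecan-5-one.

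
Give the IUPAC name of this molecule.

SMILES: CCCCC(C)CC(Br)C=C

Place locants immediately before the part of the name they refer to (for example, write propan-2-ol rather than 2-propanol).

Counting along the main chain through the multiple bond gives 9 carbons: the parent is nonane.
The chain contains a C=C double bond, so the unsaturation ending is -ene.
Number the chain so that numbering from this end puts the double bond at C-1 rather than C-8.
That gives the double bond between C-1 and C-2; a bromo group at C-3; a methyl group at C-5.
Prefixes are listed alphabetically: bromo, methyl.
Putting it together: 3-bromo-5-methylnon-1-ene.

3-bromo-5-methylnon-1-ene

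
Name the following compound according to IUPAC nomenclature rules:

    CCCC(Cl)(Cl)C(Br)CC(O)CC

The longest carbon chain that includes the –OH group has 9 carbons, so the parent hydride is nonane.
The highest-priority functional group is an alcohol (–OH), so the name ends in -ol.
The numbering direction is chosen so that numbering from this end puts the hydroxyl group at C-3 rather than C-7.
With this numbering: the hydroxyl at C-3; a bromo group at C-5; two chloro groups at C-6.
Prefixes are listed alphabetically: bromo, chloro.
Putting it together: 5-bromo-6,6-dichlorononan-3-ol.

5-bromo-6,6-dichlorononan-3-ol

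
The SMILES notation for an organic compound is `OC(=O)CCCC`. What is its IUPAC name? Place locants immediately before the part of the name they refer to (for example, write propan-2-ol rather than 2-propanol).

pentanoic acid

The longest carbon chain that includes the –COOH group has 5 carbons, so the parent hydride is pentane.
The highest-priority functional group is a carboxylic acid (terminal –COOH), so the name ends in -oic acid.
The numbering direction is chosen so that the carboxylic acid carbon is C-1 by definition.
The name is pentanoic acid.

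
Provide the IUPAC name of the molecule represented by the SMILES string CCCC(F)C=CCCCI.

6-fluoro-1-iodonon-4-ene

The longest chain bearing the multiple bond is 9 carbons long (nonane).
The chain contains a C=C double bond, so the unsaturation ending is -ene.
The numbering direction is chosen so that numbering from this end puts the double bond at C-4 rather than C-5.
That gives the double bond between C-4 and C-5; a fluoro group at C-6; an iodo group at C-1.
Prefixes are listed alphabetically: fluoro, iodo.
The name is 6-fluoro-1-iodonon-4-ene.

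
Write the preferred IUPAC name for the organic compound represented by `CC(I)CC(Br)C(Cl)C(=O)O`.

3-bromo-2-chloro-5-iodohexanoic acid

The longest chain bearing the –COOH group is 6 carbons long (hexane).
The principal characteristic group is a carboxylic acid (terminal –COOH), named with the suffix -oic acid.
Number the chain so that the carboxylic acid carbon is C-1 by definition.
With this numbering: a bromo group at C-3; a chloro group at C-2; an iodo group at C-5.
The substituents are ordered alphabetically, ignoring any di-/tri- multipliers.
The name is 3-bromo-2-chloro-5-iodohexanoic acid.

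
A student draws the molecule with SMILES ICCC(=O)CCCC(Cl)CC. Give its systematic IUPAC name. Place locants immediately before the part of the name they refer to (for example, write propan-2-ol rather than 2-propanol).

The longest carbon chain that includes the carbonyl has 9 carbons, so the parent hydride is nonane.
The principal characteristic group is a ketone (C=O on an internal carbon), named with the suffix -one.
Choose the numbering such that numbering from this end puts the carbonyl group at C-3 rather than C-7.
With this numbering: the carbonyl at C-3; a chloro group at C-7; an iodo group at C-1.
Prefixes are listed alphabetically: chloro, iodo.
The name is 7-chloro-1-iodononan-3-one.

7-chloro-1-iodononan-3-one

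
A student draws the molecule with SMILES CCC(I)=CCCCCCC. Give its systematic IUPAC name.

3-iododec-3-ene

Counting along the main chain through the multiple bond gives 10 carbons: the parent is decane.
A C=C double bond in the chain gives the infix -ene-.
Number the chain so that numbering from this end puts the double bond at C-3 rather than C-7.
That gives the double bond between C-3 and C-4; an iodo group at C-3.
The name is 3-iododec-3-ene.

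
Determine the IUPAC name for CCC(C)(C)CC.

The longest continuous carbon chain has 5 atoms, so the parent hydride is pentane.
Both numbering directions give the same locant set; either may be used.
With this numbering: two methyl groups at C-3.
Putting it together: 3,3-dimethylpentane.

3,3-dimethylpentane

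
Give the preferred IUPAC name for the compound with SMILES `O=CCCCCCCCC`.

The longest chain bearing the –CHO group is 9 carbons long (nonane).
The highest-priority functional group is an aldehyde (terminal –CHO), so the name ends in -al.
The numbering direction is chosen so that the aldehyde carbon is C-1 by definition.
Putting it together: nonanal.

nonanal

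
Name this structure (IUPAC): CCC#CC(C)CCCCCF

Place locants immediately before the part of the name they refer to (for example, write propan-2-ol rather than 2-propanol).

The longest chain bearing the multiple bond is 10 carbons long (decane).
The chain contains a C≡C triple bond, so the unsaturation ending is -yne.
Number the chain so that numbering from this end puts the triple bond at C-3 rather than C-7.
This places the triple bond between C-3 and C-4; a fluoro group at C-10; a methyl group at C-5.
Substituent prefixes are cited in alphabetical order (multiplying prefixes like di-/tri- are ignored for ordering).
The name is 10-fluoro-5-methyldec-3-yne.

10-fluoro-5-methyldec-3-yne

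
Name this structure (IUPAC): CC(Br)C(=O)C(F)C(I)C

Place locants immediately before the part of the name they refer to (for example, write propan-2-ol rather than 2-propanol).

The longest chain bearing the carbonyl is 6 carbons long (hexane).
The principal characteristic group is a ketone (C=O on an internal carbon), named with the suffix -one.
Choose the numbering such that numbering from this end puts the carbonyl group at C-3 rather than C-4.
That gives the carbonyl at C-3; a bromo group at C-2; a fluoro group at C-4; an iodo group at C-5.
The substituents are ordered alphabetically, ignoring any di-/tri- multipliers.
Assembling the pieces gives 2-bromo-4-fluoro-5-iodohexan-3-one.

2-bromo-4-fluoro-5-iodohexan-3-one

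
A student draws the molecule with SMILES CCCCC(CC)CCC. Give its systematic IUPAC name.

4-ethyloctane

The longest continuous carbon chain has 8 atoms, so the parent hydride is octane.
Choose the numbering such that the substituent locant set {4} is lower than {5} at the first point of difference.
That gives an ethyl group at C-4.
Assembling the pieces gives 4-ethyloctane.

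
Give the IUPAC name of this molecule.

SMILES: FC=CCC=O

The longest chain bearing the –CHO group and the multiple bond is 4 carbons long (butane).
The principal characteristic group is an aldehyde (terminal –CHO), named with the suffix -al.
A C=C double bond in the chain gives the infix -ene-.
Choose the numbering such that the aldehyde carbon is C-1 by definition.
With this numbering: the double bond between C-3 and C-4; a fluoro group at C-4.
Putting it together: 4-fluorobut-3-enal.

4-fluorobut-3-enal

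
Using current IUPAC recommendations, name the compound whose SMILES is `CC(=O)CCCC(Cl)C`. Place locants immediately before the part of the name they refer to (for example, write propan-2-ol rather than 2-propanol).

6-chloroheptan-2-one

Counting along the main chain through the carbonyl gives 7 carbons: the parent is heptane.
A ketone (C=O on an internal carbon) is the principal characteristic group, giving the suffix -one.
The numbering direction is chosen so that numbering from this end puts the carbonyl group at C-2 rather than C-6.
With this numbering: the carbonyl at C-2; a chloro group at C-6.
The name is 6-chloroheptan-2-one.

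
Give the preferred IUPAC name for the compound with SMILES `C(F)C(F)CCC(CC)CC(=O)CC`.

Counting along the main chain through the carbonyl gives 9 carbons: the parent is nonane.
The principal characteristic group is a ketone (C=O on an internal carbon), named with the suffix -one.
Number the chain so that numbering from this end puts the carbonyl group at C-3 rather than C-7.
With this numbering: the carbonyl at C-3; an ethyl group at C-5; fluoro groups at C-8 and C-9.
Prefixes are listed alphabetically: ethyl, fluoro.
Putting it together: 5-ethyl-8,9-difluorononan-3-one.

5-ethyl-8,9-difluorononan-3-one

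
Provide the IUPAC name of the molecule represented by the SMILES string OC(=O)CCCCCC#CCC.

dec-7-ynoic acid

The longest chain bearing the –COOH group and the multiple bond is 10 carbons long (decane).
The principal characteristic group is a carboxylic acid (terminal –COOH), named with the suffix -oic acid.
A C≡C triple bond in the chain gives the infix -yne-.
Choose the numbering such that the carboxylic acid carbon is C-1 by definition.
This places the triple bond between C-7 and C-8.
Assembling the pieces gives dec-7-ynoic acid.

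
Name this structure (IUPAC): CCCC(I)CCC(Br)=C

2-bromo-5-iodooct-1-ene

The longest carbon chain that includes the multiple bond has 8 carbons, so the parent hydride is octane.
The chain contains a C=C double bond, so the unsaturation ending is -ene.
Number the chain so that numbering from this end puts the double bond at C-1 rather than C-7.
With this numbering: the double bond between C-1 and C-2; a bromo group at C-2; an iodo group at C-5.
Substituent prefixes are cited in alphabetical order (multiplying prefixes like di-/tri- are ignored for ordering).
The name is 2-bromo-5-iodooct-1-ene.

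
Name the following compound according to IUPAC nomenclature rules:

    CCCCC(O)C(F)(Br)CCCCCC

The longest chain bearing the –OH group is 12 carbons long (dodecane).
The highest-priority functional group is an alcohol (–OH), so the name ends in -ol.
Number the chain so that numbering from this end puts the hydroxyl group at C-5 rather than C-8.
With this numbering: the hydroxyl at C-5; a bromo group at C-6; a fluoro group at C-6.
The substituents are ordered alphabetically, ignoring any di-/tri- multipliers.
Putting it together: 6-bromo-6-fluorododecan-5-ol.

6-bromo-6-fluorododecan-5-ol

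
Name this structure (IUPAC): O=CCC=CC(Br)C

5-bromohex-3-enal

Counting along the main chain through the –CHO group and the multiple bond gives 6 carbons: the parent is hexane.
An aldehyde (terminal –CHO) is the principal characteristic group, giving the suffix -al.
The chain contains a C=C double bond, so the unsaturation ending is -ene.
Number the chain so that the aldehyde carbon is C-1 by definition.
With this numbering: the double bond between C-3 and C-4; a bromo group at C-5.
Putting it together: 5-bromohex-3-enal.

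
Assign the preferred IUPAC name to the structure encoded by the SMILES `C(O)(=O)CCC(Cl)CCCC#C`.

4-chloronon-8-ynoic acid

The longest carbon chain that includes the –COOH group and the multiple bond has 9 carbons, so the parent hydride is nonane.
The highest-priority functional group is a carboxylic acid (terminal –COOH), so the name ends in -oic acid.
There is one C≡C triple bond, indicated by the ending -yne.
Choose the numbering such that the carboxylic acid carbon is C-1 by definition.
With this numbering: the triple bond between C-8 and C-9; a chloro group at C-4.
Assembling the pieces gives 4-chloronon-8-ynoic acid.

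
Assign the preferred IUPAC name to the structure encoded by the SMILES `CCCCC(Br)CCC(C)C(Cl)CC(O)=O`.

The longest carbon chain that includes the –COOH group has 11 carbons, so the parent hydride is undecane.
The highest-priority functional group is a carboxylic acid (terminal –COOH), so the name ends in -oic acid.
Number the chain so that the carboxylic acid carbon is C-1 by definition.
That gives a bromo group at C-7; a chloro group at C-3; a methyl group at C-4.
Prefixes are listed alphabetically: bromo, chloro, methyl.
The name is 7-bromo-3-chloro-4-methylundecanoic acid.

7-bromo-3-chloro-4-methylundecanoic acid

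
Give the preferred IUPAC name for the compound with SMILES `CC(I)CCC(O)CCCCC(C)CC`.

The longest carbon chain that includes the –OH group has 12 carbons, so the parent hydride is dodecane.
An alcohol (–OH) is the principal characteristic group, giving the suffix -ol.
The numbering direction is chosen so that numbering from this end puts the hydroxyl group at C-5 rather than C-8.
With this numbering: the hydroxyl at C-5; an iodo group at C-2; a methyl group at C-10.
Prefixes are listed alphabetically: iodo, methyl.
Assembling the pieces gives 2-iodo-10-methyldodecan-5-ol.

2-iodo-10-methyldodecan-5-ol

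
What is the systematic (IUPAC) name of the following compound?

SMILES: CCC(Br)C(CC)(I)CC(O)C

The longest chain bearing the –OH group is 7 carbons long (heptane).
An alcohol (–OH) is the principal characteristic group, giving the suffix -ol.
The numbering direction is chosen so that numbering from this end puts the hydroxyl group at C-2 rather than C-6.
That gives the hydroxyl at C-2; a bromo group at C-5; an ethyl group at C-4; an iodo group at C-4.
Substituent prefixes are cited in alphabetical order (multiplying prefixes like di-/tri- are ignored for ordering).
Assembling the pieces gives 5-bromo-4-ethyl-4-iodoheptan-2-ol.

5-bromo-4-ethyl-4-iodoheptan-2-ol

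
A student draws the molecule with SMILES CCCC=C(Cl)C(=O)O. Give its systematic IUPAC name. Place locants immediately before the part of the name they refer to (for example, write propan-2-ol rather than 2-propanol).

2-chlorohex-2-enoic acid

The longest carbon chain that includes the –COOH group and the multiple bond has 6 carbons, so the parent hydride is hexane.
The principal characteristic group is a carboxylic acid (terminal –COOH), named with the suffix -oic acid.
The chain contains a C=C double bond, so the unsaturation ending is -ene.
Number the chain so that the carboxylic acid carbon is C-1 by definition.
This places the double bond between C-2 and C-3; a chloro group at C-2.
Assembling the pieces gives 2-chlorohex-2-enoic acid.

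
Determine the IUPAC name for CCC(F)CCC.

The parent chain contains 6 carbons (hexane).
Choose the numbering such that the substituent locant set {3} is lower than {4} at the first point of difference.
This places a fluoro group at C-3.
Assembling the pieces gives 3-fluorohexane.

3-fluorohexane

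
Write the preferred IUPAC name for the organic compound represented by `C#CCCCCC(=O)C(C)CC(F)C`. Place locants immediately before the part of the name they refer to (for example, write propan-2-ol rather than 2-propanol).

2-fluoro-4-methylundec-10-yn-5-one

The longest carbon chain that includes the carbonyl and the multiple bond has 11 carbons, so the parent hydride is undecane.
The principal characteristic group is a ketone (C=O on an internal carbon), named with the suffix -one.
A C≡C triple bond in the chain gives the infix -yne-.
Choose the numbering such that numbering from this end puts the carbonyl group at C-5 rather than C-7.
That gives the carbonyl at C-5; the triple bond between C-10 and C-11; a fluoro group at C-2; a methyl group at C-4.
Prefixes are listed alphabetically: fluoro, methyl.
The name is 2-fluoro-4-methylundec-10-yn-5-one.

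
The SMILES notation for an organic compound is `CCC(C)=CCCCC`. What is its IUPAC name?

The longest chain bearing the multiple bond is 8 carbons long (octane).
A C=C double bond in the chain gives the infix -ene-.
Number the chain so that numbering from this end puts the double bond at C-3 rather than C-5.
With this numbering: the double bond between C-3 and C-4; a methyl group at C-3.
Putting it together: 3-methyloct-3-ene.

3-methyloct-3-ene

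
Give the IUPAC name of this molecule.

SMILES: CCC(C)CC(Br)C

The longest carbon chain is 6 atoms: the parent is hexane.
The numbering direction is chosen so that the substituent locant set {2,4} is lower than {3,5} at the first point of difference.
This places a bromo group at C-2; a methyl group at C-4.
Prefixes are listed alphabetically: bromo, methyl.
Assembling the pieces gives 2-bromo-4-methylhexane.

2-bromo-4-methylhexane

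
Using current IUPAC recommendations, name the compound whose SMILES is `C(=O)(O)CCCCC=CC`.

oct-6-enoic acid

The longest chain bearing the –COOH group and the multiple bond is 8 carbons long (octane).
A carboxylic acid (terminal –COOH) is the principal characteristic group, giving the suffix -oic acid.
There is one C=C double bond, indicated by the ending -ene.
Choose the numbering such that the carboxylic acid carbon is C-1 by definition.
That gives the double bond between C-6 and C-7.
Assembling the pieces gives oct-6-enoic acid.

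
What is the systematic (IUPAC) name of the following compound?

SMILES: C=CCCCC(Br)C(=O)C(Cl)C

4-bromo-2-chloronon-8-en-3-one

Counting along the main chain through the carbonyl and the multiple bond gives 9 carbons: the parent is nonane.
A ketone (C=O on an internal carbon) is the principal characteristic group, giving the suffix -one.
The chain contains a C=C double bond, so the unsaturation ending is -ene.
Choose the numbering such that numbering from this end puts the carbonyl group at C-3 rather than C-7.
That gives the carbonyl at C-3; the double bond between C-8 and C-9; a bromo group at C-4; a chloro group at C-2.
Substituent prefixes are cited in alphabetical order (multiplying prefixes like di-/tri- are ignored for ordering).
Putting it together: 4-bromo-2-chloronon-8-en-3-one.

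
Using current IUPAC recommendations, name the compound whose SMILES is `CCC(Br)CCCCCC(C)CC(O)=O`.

Counting along the main chain through the –COOH group gives 11 carbons: the parent is undecane.
The principal characteristic group is a carboxylic acid (terminal –COOH), named with the suffix -oic acid.
Choose the numbering such that the carboxylic acid carbon is C-1 by definition.
With this numbering: a bromo group at C-9; a methyl group at C-3.
The substituents are ordered alphabetically, ignoring any di-/tri- multipliers.
Assembling the pieces gives 9-bromo-3-methylundecanoic acid.

9-bromo-3-methylundecanoic acid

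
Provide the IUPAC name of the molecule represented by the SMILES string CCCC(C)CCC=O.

4-methylheptanal

Counting along the main chain through the –CHO group gives 7 carbons: the parent is heptane.
The principal characteristic group is an aldehyde (terminal –CHO), named with the suffix -al.
Choose the numbering such that the aldehyde carbon is C-1 by definition.
With this numbering: a methyl group at C-4.
The name is 4-methylheptanal.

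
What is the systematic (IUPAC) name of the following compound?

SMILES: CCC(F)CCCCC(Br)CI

2-bromo-7-fluoro-1-iodononane

The parent chain contains 9 carbons (nonane).
Number the chain so that the substituent locant set {1,2,7} is lower than {3,8,9} at the first point of difference.
With this numbering: a bromo group at C-2; a fluoro group at C-7; an iodo group at C-1.
Substituent prefixes are cited in alphabetical order (multiplying prefixes like di-/tri- are ignored for ordering).
The name is 2-bromo-7-fluoro-1-iodononane.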